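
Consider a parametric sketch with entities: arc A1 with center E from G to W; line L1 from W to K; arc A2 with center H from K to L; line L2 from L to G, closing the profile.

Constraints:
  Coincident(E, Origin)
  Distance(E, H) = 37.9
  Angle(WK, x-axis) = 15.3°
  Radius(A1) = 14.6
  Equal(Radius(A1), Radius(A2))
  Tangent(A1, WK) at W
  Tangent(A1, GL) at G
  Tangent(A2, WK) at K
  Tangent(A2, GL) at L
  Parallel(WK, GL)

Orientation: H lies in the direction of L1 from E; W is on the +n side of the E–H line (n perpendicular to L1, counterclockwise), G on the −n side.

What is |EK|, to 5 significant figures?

40.615

The slot axis is L1's direction at 15.3°, so u = (cos 15.3°, sin 15.3°) = (0.96456, 0.26387) and n = (−sin 15.3°, cos 15.3°) = (-0.26387, 0.96456). E is at the origin and H lies 37.9 along u from E, so H = 37.9·u = (36.557, 10.001). Tangency of A1 to both parallel lines with radius 14.6 puts W and G at E ± 14.6·n: W = (-3.8525, 14.083), G = (3.8525, -14.083). Equal radii place K and L the same way about H: K = H + 14.6·n = (32.704, 24.083), L = H − 14.6·n = (40.409, -4.0817). Then |EK| = |K − E| = 40.615.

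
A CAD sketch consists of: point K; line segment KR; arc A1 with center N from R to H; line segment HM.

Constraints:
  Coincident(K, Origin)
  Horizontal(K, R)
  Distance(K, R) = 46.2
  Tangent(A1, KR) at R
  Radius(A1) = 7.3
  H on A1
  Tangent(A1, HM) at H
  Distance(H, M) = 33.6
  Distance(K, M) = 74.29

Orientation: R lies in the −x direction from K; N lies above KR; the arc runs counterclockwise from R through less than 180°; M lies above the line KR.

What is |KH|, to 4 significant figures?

42.91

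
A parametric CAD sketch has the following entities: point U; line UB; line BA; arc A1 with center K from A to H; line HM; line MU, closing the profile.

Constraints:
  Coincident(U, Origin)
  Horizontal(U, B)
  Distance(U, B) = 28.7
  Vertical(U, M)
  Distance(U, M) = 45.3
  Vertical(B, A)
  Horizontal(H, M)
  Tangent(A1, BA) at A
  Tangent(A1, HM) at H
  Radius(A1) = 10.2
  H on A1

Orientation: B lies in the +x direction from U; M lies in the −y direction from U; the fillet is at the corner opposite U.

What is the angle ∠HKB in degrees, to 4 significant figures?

163.8°

The virtual corner opposite U is at (28.70, -45.30). Tangency of A1 to BA means the radius KA is perpendicular to BA and since A1 is tangent to HM there, KH ⟂ HM, with radius 10.2, so the center K sits 10.2 in from both sides at K = (18.50, -35.10). That places the tangent points at A = (28.70, -35.10) on BA and H = (18.50, -45.30) on HM. Then cos ∠HKB = KH·KB / (|KH||KB|), giving 163.8°.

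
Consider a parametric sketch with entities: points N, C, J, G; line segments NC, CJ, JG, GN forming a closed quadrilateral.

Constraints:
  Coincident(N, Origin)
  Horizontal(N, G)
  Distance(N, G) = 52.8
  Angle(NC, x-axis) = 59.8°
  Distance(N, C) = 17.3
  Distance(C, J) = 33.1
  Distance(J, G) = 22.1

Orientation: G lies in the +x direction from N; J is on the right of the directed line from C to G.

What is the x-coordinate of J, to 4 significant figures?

32.30

Checks: |CJ| = 33.10 ✓; |JG| = 22.10 ✓.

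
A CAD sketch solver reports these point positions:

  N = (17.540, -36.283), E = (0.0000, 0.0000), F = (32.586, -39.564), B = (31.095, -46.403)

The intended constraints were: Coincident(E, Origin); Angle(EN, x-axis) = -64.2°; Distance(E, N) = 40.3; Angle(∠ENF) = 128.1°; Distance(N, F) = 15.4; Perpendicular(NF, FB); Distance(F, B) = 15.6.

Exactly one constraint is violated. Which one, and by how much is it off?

Distance(F, B) = 15.6 — off by 8.60.

E = (0.00, 0.00) ✓; EN at -64.20° ✓; |EN| = 40.30 ✓; ∠ENF = 128.1° ✓; |NF| = 15.40 ✓; ∠(NF, FB) = 90.00° ✓; |FB| = 7.000 ✗.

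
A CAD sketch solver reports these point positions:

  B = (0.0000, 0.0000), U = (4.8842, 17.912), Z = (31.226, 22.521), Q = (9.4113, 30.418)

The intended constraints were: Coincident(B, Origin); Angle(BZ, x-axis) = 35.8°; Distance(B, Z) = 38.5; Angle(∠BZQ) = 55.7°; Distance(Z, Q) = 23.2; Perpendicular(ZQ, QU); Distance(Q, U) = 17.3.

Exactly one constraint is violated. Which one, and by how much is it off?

Distance(Q, U) = 17.3 — off by 4.00.

B = (0.00, 0.00) ✓; BZ at 35.80° ✓; |BZ| = 38.50 ✓; ∠BZQ = 55.70° ✓; |ZQ| = 23.20 ✓; ∠(ZQ, QU) = 90.00° ✓; |QU| = 13.30 ✗.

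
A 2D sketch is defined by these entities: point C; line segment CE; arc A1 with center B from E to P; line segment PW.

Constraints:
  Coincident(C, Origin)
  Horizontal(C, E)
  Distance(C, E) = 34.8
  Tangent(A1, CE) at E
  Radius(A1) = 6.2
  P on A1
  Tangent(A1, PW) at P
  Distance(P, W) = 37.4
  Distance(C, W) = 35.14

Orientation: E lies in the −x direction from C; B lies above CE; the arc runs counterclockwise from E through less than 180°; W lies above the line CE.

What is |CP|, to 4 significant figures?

29.76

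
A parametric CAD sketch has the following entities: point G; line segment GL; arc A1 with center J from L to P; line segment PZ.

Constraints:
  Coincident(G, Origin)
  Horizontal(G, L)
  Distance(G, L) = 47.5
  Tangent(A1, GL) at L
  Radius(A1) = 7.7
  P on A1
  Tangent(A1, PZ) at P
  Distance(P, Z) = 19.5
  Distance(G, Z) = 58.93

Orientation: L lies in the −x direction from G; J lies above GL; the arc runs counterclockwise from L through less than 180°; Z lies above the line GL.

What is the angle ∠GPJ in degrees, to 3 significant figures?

131°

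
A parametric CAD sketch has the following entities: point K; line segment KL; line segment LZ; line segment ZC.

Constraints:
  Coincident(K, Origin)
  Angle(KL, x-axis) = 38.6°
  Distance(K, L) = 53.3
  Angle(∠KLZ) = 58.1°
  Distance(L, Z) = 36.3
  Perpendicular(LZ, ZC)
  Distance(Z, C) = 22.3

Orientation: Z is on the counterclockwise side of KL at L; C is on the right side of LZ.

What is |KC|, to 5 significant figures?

68.038

K is at the origin; KL runs at 38.6° with length 53.3, so L = 53.3·(cos 38.6°, sin 38.6°) = (41.655, 33.253). ∠KLZ = 58.1°, so LZ runs at 38.6° + (180° − 58.1°) = 160.50° from the x-axis; with |LZ| = 36.3, Z = L + 36.3·(cos 160.50°, sin 160.50°) = (7.4372, 45.370). LZ is perpendicular to ZC; with |ZC| = 22.3 on the right of LZ, C = Z + 22.3·(0.33381, 0.94264) = (14.881, 66.391). Then |KC| = |C − K| = 68.038.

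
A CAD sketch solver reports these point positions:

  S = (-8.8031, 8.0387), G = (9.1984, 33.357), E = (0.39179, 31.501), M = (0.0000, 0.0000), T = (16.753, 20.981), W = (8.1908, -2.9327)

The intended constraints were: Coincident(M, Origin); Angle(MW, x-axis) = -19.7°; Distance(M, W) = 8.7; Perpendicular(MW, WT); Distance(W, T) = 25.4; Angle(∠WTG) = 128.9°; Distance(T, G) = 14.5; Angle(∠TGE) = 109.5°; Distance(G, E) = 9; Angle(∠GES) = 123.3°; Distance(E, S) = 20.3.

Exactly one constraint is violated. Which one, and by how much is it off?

Distance(E, S) = 20.3 — off by 4.90.

M = (0.00, 0.00) ✓; MW at -19.70° ✓; |MW| = 8.700 ✓; ∠(MW, WT) = 90.00° ✓; |WT| = 25.40 ✓; ∠WTG = 128.9° ✓; |TG| = 14.50 ✓; ∠TGE = 109.5° ✓; |GE| = 9.000 ✓; ∠GES = 123.3° ✓; |ES| = 25.20 ✗.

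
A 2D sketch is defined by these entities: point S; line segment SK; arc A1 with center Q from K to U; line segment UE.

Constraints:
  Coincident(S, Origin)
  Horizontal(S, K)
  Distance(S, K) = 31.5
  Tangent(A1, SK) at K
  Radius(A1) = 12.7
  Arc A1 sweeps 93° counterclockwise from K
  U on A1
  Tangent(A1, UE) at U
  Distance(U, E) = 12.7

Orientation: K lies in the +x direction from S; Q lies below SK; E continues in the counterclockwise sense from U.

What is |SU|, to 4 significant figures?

23.08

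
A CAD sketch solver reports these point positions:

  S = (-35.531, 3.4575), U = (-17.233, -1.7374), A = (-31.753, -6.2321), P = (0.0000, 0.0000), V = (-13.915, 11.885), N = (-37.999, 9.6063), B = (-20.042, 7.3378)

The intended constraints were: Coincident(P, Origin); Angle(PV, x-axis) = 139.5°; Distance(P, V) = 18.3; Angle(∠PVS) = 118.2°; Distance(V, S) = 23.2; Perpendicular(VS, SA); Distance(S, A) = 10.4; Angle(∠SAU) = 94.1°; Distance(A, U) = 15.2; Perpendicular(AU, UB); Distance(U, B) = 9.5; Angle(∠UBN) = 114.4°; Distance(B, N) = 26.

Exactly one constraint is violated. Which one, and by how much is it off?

Distance(B, N) = 26 — off by 7.90.

P = (0.00, 0.00) ✓; PV at 139.5° ✓; |PV| = 18.30 ✓; ∠PVS = 118.2° ✓; |VS| = 23.20 ✓; ∠(VS, SA) = 90.00° ✓; |SA| = 10.40 ✓; ∠SAU = 94.10° ✓; |AU| = 15.20 ✓; ∠(AU, UB) = 90.00° ✓; |UB| = 9.500 ✓; ∠UBN = 114.4° ✓; |BN| = 18.10 ✗.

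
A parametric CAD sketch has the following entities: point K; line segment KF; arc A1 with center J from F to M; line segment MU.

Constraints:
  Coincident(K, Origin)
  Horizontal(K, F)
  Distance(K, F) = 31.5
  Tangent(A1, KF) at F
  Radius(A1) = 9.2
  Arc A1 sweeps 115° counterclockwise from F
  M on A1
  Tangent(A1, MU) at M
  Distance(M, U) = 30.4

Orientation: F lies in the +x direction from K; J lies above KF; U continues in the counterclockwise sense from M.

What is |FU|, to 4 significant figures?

40.89

K is at the origin; K and F share the same y with |KF| = 31.5 and F on the +x side, so F = (31.50, 0.000). A1 meets KF tangentially, so JF is at right angles to KF, so J = F + (0, 9.2) = (31.50, 9.200). On A1, F sits at bearing -90° from J; a 115° counterclockwise sweep puts M at bearing 25°, so M = J + 9.2·(cos 25°, sin 25°) = (39.84, 13.09). Tangency of A1 to MU means the radius JM is perpendicular to MU, so MU runs along (−sin 25°, cos 25°); with |MU| = 30.4, U = (26.99, 40.64). Then |FU| = |U − F| = 40.89.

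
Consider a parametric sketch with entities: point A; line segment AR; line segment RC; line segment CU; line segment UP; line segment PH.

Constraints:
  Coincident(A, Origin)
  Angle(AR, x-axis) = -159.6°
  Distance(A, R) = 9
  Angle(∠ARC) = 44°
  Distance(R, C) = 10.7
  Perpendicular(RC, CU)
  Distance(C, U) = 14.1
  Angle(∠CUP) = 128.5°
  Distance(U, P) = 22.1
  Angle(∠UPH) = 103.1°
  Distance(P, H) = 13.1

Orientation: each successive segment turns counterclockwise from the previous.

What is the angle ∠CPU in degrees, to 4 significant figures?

19.67°

A is at the origin; AR runs at -159.6° with length 9.0, so R = (-8.436, -3.137). ∠ARC = 44.0° gives RC at -23.60° from the x-axis; with |RC| = 10.7, C = (1.370, -7.421). RC is perpendicular to CU, so CU runs at 66.40°; with |CU| = 14.1, U = (7.014, 5.500). ∠CUP = 128.5° gives UP at 117.9° from the x-axis; with |UP| = 22.1, P = (-3.327, 25.03). Then cos ∠CPU = PC·PU / (|PC||PU|), giving 19.67°.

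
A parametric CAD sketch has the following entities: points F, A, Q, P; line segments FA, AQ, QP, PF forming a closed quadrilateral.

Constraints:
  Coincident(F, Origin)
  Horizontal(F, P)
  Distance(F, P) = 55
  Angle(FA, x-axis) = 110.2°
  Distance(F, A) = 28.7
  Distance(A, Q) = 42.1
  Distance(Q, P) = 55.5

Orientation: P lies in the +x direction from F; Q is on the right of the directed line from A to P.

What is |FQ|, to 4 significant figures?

13.72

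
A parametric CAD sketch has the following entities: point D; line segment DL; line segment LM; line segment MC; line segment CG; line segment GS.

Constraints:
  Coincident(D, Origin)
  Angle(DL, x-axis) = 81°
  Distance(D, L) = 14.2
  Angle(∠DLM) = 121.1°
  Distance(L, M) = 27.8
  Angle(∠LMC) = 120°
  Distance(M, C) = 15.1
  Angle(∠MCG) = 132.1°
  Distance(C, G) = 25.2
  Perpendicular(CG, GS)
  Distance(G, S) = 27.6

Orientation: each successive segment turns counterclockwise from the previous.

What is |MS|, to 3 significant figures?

38.9

∠MCG = 132.1° gives CG at -112° from the x-axis; with |CG| = 25.2, G = (-42.8, 3.46). CG ⟂ GS, so GS runs at -22.2°; with |GS| = 27.6, S = (-17.2, -6.97). Then |MS| = |S − M| = 38.9.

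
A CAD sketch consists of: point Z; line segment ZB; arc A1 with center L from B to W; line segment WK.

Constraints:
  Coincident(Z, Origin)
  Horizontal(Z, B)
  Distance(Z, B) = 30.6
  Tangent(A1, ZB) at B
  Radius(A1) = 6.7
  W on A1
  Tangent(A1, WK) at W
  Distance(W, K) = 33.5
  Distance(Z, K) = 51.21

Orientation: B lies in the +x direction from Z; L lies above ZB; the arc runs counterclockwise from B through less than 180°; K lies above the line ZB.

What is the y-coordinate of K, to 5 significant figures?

40.862

Checks: |LW| = 6.700 ✓; ∠(LW, WK) = 90.00° ✓; |WK| = 33.50 ✓; |ZK| = 51.21 ✓.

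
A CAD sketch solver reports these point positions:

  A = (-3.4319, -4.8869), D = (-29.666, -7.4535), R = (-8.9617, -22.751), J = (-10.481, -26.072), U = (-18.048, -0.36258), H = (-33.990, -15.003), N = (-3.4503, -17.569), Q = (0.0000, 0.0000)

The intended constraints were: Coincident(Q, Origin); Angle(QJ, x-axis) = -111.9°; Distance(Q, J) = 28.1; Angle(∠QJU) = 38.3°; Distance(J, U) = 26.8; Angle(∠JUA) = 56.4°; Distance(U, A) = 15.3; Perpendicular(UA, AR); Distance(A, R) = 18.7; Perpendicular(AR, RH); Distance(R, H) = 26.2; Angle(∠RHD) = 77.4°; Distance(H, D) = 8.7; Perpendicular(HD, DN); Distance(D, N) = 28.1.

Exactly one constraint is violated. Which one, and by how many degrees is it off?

Perpendicular(HD, DN) — off by 8.70°.

Q = (0.00, 0.00) ✓; QJ at -111.9° ✓; |QJ| = 28.10 ✓; ∠QJU = 38.30° ✓; |JU| = 26.80 ✓; ∠JUA = 56.40° ✓; |UA| = 15.30 ✓; ∠(UA, AR) = 90.00° ✓; |AR| = 18.70 ✓; ∠(AR, RH) = 90.00° ✓; |RH| = 26.20 ✓; ∠RHD = 77.40° ✓; |HD| = 8.700 ✓; ∠(HD, DN) = 81.30° ✗; |DN| = 28.10 ✓.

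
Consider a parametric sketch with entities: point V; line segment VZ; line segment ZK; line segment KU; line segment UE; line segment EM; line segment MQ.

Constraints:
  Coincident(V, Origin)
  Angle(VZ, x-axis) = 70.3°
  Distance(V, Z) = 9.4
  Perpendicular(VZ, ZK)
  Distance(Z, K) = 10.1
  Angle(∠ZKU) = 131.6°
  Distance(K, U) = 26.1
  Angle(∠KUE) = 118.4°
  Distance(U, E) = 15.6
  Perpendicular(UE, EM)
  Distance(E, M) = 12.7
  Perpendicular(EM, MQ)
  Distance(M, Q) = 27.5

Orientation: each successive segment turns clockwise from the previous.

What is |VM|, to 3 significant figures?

22.8

V is at the origin; VZ runs at 70.3° with length 9.4, so Z = (3.17, 8.85). VZ is perpendicular to ZK, so ZK runs at -19.7°; with |ZK| = 10.1, K = (12.7, 5.45). ∠ZKU = 131.6° gives KU at -68.1° from the x-axis; with |KU| = 26.1, U = (22.4, -18.8). ∠KUE = 118.4° gives UE at -130° from the x-axis; with |UE| = 15.6, E = (12.4, -30.8). UE ⟂ EM, so EM runs at 140°; with |EM| = 12.7, M = (2.68, -22.7). Then |VM| = |M − V| = 22.8.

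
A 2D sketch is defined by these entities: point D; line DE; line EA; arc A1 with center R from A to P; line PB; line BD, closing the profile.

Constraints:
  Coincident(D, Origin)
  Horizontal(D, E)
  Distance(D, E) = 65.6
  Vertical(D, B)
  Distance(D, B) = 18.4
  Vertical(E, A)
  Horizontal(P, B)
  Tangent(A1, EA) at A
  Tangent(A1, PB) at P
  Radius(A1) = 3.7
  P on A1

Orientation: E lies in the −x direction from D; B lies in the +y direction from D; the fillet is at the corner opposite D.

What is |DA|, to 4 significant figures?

67.23

The virtual corner opposite D is at (-65.60, 18.40). A1 meets EA tangentially, so RA is at right angles to EA and since A1 is tangent to PB there, RP ⟂ PB, with radius 3.7, so the center R sits 3.7 in from both sides at R = (-61.90, 14.70). That places the tangent points at A = (-65.60, 14.70) on EA and P = (-61.90, 18.40) on PB. Then |DA| = |A − D| = 67.23.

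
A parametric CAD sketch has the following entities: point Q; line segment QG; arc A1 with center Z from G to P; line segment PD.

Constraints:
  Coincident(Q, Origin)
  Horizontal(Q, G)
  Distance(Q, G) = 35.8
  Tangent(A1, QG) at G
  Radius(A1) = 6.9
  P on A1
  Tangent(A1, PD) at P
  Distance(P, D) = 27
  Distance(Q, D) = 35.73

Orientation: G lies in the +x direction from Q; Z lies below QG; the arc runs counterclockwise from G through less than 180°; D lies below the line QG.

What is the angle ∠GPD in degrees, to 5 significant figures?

145.33°

Q is at the origin; QG is horizontal with |QG| = 35.8 and G on the +x side, so G = (35.800, 0.0000). Tangency of A1 to QG means the radius ZG is perpendicular to QG, so Z = G + (0, -6.9) = (35.800, -6.9000). Since ZP ⟂ PD (tangency), |ZD| = √(6.9² + 27.0²) = 27.868 regardless of where P sits on A1. So D lies on both circle(Q, 35.73) and circle(Z, 27.868); the below-QG intersection is D = (19.818, -29.730). P is the foot of the tangent from D: P = (29.344, -4.4658).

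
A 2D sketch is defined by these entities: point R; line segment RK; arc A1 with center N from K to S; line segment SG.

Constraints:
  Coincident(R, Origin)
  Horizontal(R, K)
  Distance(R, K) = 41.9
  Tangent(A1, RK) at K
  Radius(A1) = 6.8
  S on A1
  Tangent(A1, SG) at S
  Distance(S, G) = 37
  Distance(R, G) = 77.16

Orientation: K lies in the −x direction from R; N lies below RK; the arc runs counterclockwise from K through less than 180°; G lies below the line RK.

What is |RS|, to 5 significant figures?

47.225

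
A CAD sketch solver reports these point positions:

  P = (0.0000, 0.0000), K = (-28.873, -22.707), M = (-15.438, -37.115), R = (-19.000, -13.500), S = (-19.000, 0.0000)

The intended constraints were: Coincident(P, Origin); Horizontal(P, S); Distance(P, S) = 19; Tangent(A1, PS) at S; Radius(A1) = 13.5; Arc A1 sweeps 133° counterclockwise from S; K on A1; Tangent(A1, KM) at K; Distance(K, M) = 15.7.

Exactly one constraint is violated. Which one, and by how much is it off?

Distance(K, M) = 15.7 — off by 4.00.

P = (0.00, 0.00) ✓; P.y = 0.00, S.y = 0.00 ✓; |PS| = 19.00 ✓; ∠(RS, SP) = 90.00° ✓; |RS| = 13.50 ✓; bearing(R→K) − bearing(R→S) = 133.0° ✓; |RK| = 13.50 ✓; ∠(RK, KM) = 90.00° ✓; |KM| = 19.70 ✗.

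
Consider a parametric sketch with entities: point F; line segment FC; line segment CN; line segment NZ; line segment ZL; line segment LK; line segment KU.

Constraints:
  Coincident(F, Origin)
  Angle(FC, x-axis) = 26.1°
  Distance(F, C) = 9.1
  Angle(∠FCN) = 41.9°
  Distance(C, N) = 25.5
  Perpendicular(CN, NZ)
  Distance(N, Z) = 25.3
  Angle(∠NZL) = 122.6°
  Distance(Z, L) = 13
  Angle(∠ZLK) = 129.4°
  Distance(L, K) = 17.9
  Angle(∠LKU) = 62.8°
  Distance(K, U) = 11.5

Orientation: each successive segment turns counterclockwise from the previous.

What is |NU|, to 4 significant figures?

27.23

F is at the origin; FC runs at 26.1° with length 9.1, so C = (8.172, 4.003). ∠FCN = 41.9° gives CN at 164.2° from the x-axis; with |CN| = 25.5, N = (-16.36, 10.95). The perpendicularity gives NZ at right angles to CN, so NZ runs at -105.8°; with |NZ| = 25.3, Z = (-23.25, -13.40). ∠NZL = 122.6° gives ZL at -48.40° from the x-axis; with |ZL| = 13.0, L = (-14.62, -23.12). ∠ZLK = 129.4° gives LK at 2.200° from the x-axis; with |LK| = 17.9, K = (3.265, -22.43). ∠LKU = 62.8° gives KU at 119.4° from the x-axis; with |KU| = 11.5, U = (-2.381, -12.41). Then |NU| = |U − N| = 27.23.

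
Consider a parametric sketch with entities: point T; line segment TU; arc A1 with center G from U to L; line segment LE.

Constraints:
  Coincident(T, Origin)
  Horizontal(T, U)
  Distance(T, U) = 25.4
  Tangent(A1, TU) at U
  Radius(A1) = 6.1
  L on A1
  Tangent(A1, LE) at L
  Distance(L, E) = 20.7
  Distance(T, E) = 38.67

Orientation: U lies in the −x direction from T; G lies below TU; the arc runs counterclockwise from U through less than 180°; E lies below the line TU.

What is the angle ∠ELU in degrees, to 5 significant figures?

129.01°

Checks: |GL| = 6.100 ✓; ∠(GL, LE) = 90.00° ✓; |LE| = 20.70 ✓; |TE| = 38.67 ✓.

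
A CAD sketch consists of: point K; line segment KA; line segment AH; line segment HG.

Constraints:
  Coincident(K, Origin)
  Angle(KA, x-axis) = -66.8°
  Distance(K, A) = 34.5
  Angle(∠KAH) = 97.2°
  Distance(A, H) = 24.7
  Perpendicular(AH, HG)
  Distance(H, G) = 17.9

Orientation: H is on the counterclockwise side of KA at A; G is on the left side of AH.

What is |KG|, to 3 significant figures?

33.3

K is at the origin; KA runs at -66.8° with length 34.5, so A = 34.5·(cos -66.8°, sin -66.8°) = (13.6, -31.7). ∠KAH = 97.2°, so AH runs at -66.8° + (180° − 97.2°) = 16.0° from the x-axis; with |AH| = 24.7, H = A + 24.7·(cos 16.0°, sin 16.0°) = (37.3, -24.9). AH ⟂ HG; with |HG| = 17.9 on the left of AH, G = H + 17.9·(-0.276, 0.961) = (32.4, -7.70). Then |KG| = |G − K| = 33.3.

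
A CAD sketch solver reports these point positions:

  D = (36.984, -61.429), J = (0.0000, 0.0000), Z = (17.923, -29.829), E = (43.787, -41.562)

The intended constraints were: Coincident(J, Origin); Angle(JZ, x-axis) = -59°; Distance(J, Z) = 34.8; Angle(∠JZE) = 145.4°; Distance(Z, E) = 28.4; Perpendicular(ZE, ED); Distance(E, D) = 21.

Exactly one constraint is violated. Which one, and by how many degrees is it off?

Perpendicular(ZE, ED) — off by 5.50°.

J = (0.00, 0.00) ✓; JZ at -59.00° ✓; |JZ| = 34.80 ✓; ∠JZE = 145.4° ✓; |ZE| = 28.40 ✓; ∠(ZE, ED) = 84.50° ✗; |ED| = 21.00 ✓.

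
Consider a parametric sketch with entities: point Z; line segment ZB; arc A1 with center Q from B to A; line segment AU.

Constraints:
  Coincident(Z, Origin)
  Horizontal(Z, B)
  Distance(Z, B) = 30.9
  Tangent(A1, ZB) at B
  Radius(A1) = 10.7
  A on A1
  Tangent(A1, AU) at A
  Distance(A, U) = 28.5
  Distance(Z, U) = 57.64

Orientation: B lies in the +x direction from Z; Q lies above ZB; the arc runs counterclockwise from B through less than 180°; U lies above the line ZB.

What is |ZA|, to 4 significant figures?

42.85

Checks: ∠(QB, BZ) = 90.00° ✓; |QB| = 10.70 ✓; |QA| = 10.70 ✓; ∠(QA, AU) = 90.00° ✓; |AU| = 28.50 ✓; |ZU| = 57.64 ✓.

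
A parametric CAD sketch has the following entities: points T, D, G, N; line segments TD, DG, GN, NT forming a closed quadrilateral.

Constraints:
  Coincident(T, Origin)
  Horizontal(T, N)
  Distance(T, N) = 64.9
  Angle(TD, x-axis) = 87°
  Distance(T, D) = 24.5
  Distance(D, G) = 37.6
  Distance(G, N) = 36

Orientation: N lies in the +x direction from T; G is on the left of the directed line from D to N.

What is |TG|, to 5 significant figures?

46.159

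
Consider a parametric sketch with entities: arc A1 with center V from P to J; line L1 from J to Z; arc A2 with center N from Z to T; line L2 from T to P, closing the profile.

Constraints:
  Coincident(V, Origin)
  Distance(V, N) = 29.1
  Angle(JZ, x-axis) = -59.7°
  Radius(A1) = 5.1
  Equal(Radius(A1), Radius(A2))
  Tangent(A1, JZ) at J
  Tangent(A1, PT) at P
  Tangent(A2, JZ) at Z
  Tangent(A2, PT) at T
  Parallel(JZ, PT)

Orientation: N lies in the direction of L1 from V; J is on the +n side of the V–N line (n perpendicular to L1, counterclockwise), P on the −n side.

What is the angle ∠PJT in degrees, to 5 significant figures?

70.684°

The slot axis is L1's direction at -59.7°, so u = (cos -59.7°, sin -59.7°) = (0.50453, -0.86340) and n = (−sin -59.7°, cos -59.7°) = (0.86340, 0.50453). V is at the origin and N lies 29.1 along u from V, so N = 29.1·u = (14.682, -25.125). Tangency of A1 to both parallel lines with radius 5.1 puts J and P at V ± 5.1·n: J = (4.4033, 2.5731), P = (-4.4033, -2.5731). Equal radii place Z and T the same way about N: Z = N + 5.1·n = (19.085, -22.552), T = N − 5.1·n = (10.278, -27.698). Then cos ∠PJT = JP·JT / (|JP||JT|), giving 70.684°.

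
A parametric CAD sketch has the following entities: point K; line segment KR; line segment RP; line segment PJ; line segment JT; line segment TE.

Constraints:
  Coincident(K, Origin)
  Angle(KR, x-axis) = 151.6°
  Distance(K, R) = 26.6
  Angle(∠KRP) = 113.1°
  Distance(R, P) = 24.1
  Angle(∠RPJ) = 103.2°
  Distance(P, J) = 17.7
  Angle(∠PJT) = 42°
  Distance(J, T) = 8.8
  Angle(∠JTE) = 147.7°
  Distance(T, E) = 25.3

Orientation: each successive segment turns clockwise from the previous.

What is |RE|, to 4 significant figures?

15.67

K is at the origin; KR runs at 151.6° with length 26.6, so R = (-23.40, 12.65). ∠KRP = 113.1° gives RP at 84.70° from the x-axis; with |RP| = 24.1, P = (-21.17, 36.65). ∠RPJ = 103.2° gives PJ at 7.900° from the x-axis; with |PJ| = 17.7, J = (-3.641, 39.08). ∠PJT = 42.0° gives JT at -130.1° from the x-axis; with |JT| = 8.8, T = (-9.309, 32.35). ∠JTE = 147.7° gives TE at -162.4° from the x-axis; with |TE| = 25.3, E = (-33.42, 24.70). Then |RE| = |E − R| = 15.67.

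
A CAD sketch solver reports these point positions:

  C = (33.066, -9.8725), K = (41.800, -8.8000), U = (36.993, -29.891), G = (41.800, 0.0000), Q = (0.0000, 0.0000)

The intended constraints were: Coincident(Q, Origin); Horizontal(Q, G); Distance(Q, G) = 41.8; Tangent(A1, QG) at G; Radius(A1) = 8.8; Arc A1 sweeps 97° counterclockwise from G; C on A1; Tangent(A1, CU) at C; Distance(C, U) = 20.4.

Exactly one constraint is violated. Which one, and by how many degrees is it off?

Tangent(A1, CU) at C — off by 4.10°.

Q = (0.00, 0.00) ✓; Q.y = 0.00, G.y = 0.00 ✓; |QG| = 41.80 ✓; ∠(KG, GQ) = 90.00° ✓; |KG| = 8.800 ✓; bearing(K→C) − bearing(K→G) = 97.00° ✓; |KC| = 8.800 ✓; ∠(KC, CU) = 85.90° ✗; |CU| = 20.40 ✓.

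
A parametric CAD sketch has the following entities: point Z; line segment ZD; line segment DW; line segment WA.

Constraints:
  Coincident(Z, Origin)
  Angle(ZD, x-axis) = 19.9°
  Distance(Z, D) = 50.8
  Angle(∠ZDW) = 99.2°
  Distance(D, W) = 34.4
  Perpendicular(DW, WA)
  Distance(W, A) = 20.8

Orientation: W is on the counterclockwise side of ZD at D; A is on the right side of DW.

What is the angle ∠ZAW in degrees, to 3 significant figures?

30.9°

Z is at the origin; ZD runs at 19.9° with length 50.8, so D = 50.8·(cos 19.9°, sin 19.9°) = (47.8, 17.3). ∠ZDW = 99.2°, so DW runs at 19.9° + (180° − 99.2°) = 101° from the x-axis; with |DW| = 34.4, W = D + 34.4·(cos 101°, sin 101°) = (41.4, 51.1). DW is perpendicular to WA; with |WA| = 20.8 on the right of DW, A = W + 20.8·(0.983, 0.186) = (61.8, 55.0). Then cos ∠ZAW = AZ·AW / (|AZ||AW|), giving 30.9°.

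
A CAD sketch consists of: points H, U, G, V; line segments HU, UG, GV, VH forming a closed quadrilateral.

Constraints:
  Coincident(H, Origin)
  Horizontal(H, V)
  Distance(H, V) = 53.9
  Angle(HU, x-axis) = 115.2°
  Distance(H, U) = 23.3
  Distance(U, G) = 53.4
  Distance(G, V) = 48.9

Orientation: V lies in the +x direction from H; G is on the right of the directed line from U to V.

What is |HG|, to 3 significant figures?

30.1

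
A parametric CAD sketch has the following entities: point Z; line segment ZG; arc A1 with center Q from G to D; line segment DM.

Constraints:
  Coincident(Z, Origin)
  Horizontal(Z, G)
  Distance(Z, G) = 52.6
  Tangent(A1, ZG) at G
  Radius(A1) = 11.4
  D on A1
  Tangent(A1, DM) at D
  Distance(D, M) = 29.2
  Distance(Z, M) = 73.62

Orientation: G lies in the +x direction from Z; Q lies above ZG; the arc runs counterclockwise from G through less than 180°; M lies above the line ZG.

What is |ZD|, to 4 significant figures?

65.17

Z is at the origin; ZG is horizontal with |ZG| = 52.6 and G on the +x side, so G = (52.60, 0.000). Tangency of A1 to ZG means the radius QG is perpendicular to ZG, so Q = G + (0, 11.4) = (52.60, 11.40). Since QD ⟂ DM (tangency), |QM| = √(11.4² + 29.2²) = 31.35 regardless of where D sits on A1. So M lies on both circle(Z, 73.62) and circle(Q, 31.35); the above-ZG intersection is M = (60.68, 41.69). D is the foot of the tangent from M: D = (63.93, 12.67).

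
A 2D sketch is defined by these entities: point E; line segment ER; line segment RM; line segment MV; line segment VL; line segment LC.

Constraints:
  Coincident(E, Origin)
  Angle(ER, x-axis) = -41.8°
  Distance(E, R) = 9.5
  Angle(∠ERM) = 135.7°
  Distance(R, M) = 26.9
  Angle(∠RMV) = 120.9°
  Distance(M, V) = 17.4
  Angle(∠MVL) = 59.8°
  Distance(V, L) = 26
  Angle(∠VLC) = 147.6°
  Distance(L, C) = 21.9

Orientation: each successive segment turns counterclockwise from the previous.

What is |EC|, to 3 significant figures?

3.52

E is at the origin; ER runs at -41.8° with length 9.5, so R = (7.08, -6.33). ∠ERM = 135.7° gives RM at 2.50° from the x-axis; with |RM| = 26.9, M = (34.0, -5.16). ∠RMV = 120.9° gives MV at 61.6° from the x-axis; with |MV| = 17.4, V = (42.2, 10.1). ∠MVL = 59.8° gives VL at -178° from the x-axis; with |VL| = 26.0, L = (16.2, 9.33). ∠VLC = 147.6° gives LC at -146° from the x-axis; with |LC| = 21.9, C = (-1.87, -2.98). Then |EC| = |C − E| = 3.52.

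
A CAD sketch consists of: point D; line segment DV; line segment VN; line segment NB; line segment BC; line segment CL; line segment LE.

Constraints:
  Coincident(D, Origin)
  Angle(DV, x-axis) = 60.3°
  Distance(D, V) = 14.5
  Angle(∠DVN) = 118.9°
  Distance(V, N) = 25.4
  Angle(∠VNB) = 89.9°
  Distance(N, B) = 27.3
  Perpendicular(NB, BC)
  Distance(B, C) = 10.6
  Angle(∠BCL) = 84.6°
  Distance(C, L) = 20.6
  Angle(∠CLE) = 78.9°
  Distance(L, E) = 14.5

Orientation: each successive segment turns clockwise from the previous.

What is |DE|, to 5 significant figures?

37.672

D is at the origin; DV runs at 60.3° with length 14.5, so V = (7.1842, 12.595). ∠DVN = 118.9° gives VN at -0.80000° from the x-axis; with |VN| = 25.4, N = (32.582, 12.241). ∠VNB = 89.9° gives NB at -90.900° from the x-axis; with |NB| = 27.3, B = (32.153, -15.056). NB is perpendicular to BC, so BC runs at 179.10°; with |BC| = 10.6, C = (21.554, -14.890). ∠BCL = 84.6° gives CL at 83.700° from the x-axis; with |CL| = 20.6, L = (23.815, 5.5860). ∠CLE = 78.9° gives LE at -17.400° from the x-axis; with |LE| = 14.5, E = (37.651, 1.2499). Then |DE| = |E − D| = 37.672.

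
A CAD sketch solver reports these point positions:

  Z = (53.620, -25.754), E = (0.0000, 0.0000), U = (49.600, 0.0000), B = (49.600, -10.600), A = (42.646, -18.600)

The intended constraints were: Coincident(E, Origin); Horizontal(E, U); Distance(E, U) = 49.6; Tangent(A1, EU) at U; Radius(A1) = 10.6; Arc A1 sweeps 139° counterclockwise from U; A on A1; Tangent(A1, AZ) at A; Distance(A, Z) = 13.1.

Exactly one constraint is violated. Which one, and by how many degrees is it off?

Tangent(A1, AZ) at A — off by 7.90°.

E = (0.00, 0.00) ✓; E.y = 0.00, U.y = 0.00 ✓; |EU| = 49.60 ✓; ∠(BU, UE) = 90.00° ✓; |BU| = 10.60 ✓; bearing(B→A) − bearing(B→U) = 139.0° ✓; |BA| = 10.60 ✓; ∠(BA, AZ) = 82.10° ✗; |AZ| = 13.10 ✓.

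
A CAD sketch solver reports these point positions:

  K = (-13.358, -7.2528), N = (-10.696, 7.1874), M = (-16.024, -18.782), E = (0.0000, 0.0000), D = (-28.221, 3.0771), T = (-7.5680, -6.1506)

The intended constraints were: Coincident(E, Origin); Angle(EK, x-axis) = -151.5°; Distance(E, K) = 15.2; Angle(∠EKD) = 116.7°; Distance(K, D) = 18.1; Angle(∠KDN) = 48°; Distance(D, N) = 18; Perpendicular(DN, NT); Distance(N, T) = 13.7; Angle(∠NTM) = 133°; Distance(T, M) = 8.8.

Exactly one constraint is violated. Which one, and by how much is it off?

Distance(T, M) = 8.8 — off by 6.40.

E = (0.00, 0.00) ✓; EK at -151.5° ✓; |EK| = 15.20 ✓; ∠EKD = 116.7° ✓; |KD| = 18.10 ✓; ∠KDN = 48.00° ✓; |DN| = 18.00 ✓; ∠(DN, NT) = 90.00° ✓; |NT| = 13.70 ✓; ∠NTM = 133.0° ✓; |TM| = 15.20 ✗.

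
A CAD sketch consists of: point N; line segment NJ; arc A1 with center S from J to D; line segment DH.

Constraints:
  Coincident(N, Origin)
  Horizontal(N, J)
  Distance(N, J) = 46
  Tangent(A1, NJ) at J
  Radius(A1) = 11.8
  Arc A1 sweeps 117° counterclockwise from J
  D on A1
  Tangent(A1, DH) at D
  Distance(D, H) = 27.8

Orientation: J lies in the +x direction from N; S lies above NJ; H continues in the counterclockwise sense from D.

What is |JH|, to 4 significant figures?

41.98

N is at the origin; NJ is horizontal with |NJ| = 46.0 and J on the +x side, so J = (46.00, 0.000). Tangency of A1 to NJ means the radius SJ is perpendicular to NJ, so S = J + (0, 11.8) = (46.00, 11.80). On A1, J sits at bearing -90° from S; a 117° counterclockwise sweep puts D at bearing 27°, so D = S + 11.8·(cos 27°, sin 27°) = (56.51, 17.16). Since A1 is tangent to DH there, SD ⟂ DH, so DH runs along (−sin 27°, cos 27°); with |DH| = 27.8, H = (43.89, 41.93). Then |JH| = |H − J| = 41.98.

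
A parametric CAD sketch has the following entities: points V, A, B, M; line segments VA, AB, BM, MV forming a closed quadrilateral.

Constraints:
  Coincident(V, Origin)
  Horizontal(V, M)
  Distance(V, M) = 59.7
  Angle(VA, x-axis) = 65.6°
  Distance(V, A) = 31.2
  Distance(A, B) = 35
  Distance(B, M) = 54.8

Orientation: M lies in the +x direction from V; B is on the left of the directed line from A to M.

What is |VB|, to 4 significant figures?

64.58

Checks: |AB| = 35.00 ✓; |BM| = 54.80 ✓.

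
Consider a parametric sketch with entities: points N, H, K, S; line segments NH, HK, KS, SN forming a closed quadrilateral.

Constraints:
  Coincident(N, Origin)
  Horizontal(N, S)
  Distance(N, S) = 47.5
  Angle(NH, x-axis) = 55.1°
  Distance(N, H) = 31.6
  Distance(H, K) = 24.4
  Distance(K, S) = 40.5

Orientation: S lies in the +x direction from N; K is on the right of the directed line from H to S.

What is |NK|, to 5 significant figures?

8.2774

N is at the origin; NS is horizontal with |NS| = 47.5 and S in +x, so S = (47.5, 0). NH runs at 55.1° with |NH| = 31.6, so H = (18.080, 25.917). K is determined by |HK| = 24.4 and |KS| = 40.5 together: it lies at the intersection of circle(H, 24.4) and circle(S, 40.5). With |HS| = 39.208, the foot of the radical line on HS is 6.2786 from H and the perpendicular offset is √(24.4² − 6.2786²) = 23.578. Taking the right-of-HS solution: K = (7.2054, 4.0740).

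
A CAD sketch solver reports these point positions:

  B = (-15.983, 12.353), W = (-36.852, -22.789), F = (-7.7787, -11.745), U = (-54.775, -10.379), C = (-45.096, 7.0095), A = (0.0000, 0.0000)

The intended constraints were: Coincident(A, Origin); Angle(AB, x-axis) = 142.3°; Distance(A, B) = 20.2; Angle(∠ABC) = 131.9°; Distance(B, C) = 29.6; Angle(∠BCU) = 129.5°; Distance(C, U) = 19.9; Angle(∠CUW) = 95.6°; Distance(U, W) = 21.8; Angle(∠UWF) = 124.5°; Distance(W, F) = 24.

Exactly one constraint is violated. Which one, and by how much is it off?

Distance(W, F) = 24 — off by 7.10.

A = (0.00, 0.00) ✓; AB at 142.3° ✓; |AB| = 20.20 ✓; ∠ABC = 131.9° ✓; |BC| = 29.60 ✓; ∠BCU = 129.5° ✓; |CU| = 19.90 ✓; ∠CUW = 95.60° ✓; |UW| = 21.80 ✓; ∠UWF = 124.5° ✓; |WF| = 31.10 ✗.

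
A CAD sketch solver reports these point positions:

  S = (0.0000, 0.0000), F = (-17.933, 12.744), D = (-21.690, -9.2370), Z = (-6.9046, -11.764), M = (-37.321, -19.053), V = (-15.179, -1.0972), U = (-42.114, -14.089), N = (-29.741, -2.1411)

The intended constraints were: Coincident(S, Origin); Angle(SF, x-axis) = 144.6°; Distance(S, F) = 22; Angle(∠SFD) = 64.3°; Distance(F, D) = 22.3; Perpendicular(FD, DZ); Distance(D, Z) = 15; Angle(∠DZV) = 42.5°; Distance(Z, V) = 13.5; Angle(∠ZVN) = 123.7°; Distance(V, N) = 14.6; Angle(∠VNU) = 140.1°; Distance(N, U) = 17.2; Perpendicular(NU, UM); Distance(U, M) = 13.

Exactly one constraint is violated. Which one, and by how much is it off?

Distance(U, M) = 13 — off by 6.10.

S = (0.00, 0.00) ✓; SF at 144.6° ✓; |SF| = 22.00 ✓; ∠SFD = 64.30° ✓; |FD| = 22.30 ✓; ∠(FD, DZ) = 90.00° ✓; |DZ| = 15.00 ✓; ∠DZV = 42.50° ✓; |ZV| = 13.50 ✓; ∠ZVN = 123.7° ✓; |VN| = 14.60 ✓; ∠VNU = 140.1° ✓; |NU| = 17.20 ✓; ∠(NU, UM) = 90.00° ✓; |UM| = 6.900 ✗.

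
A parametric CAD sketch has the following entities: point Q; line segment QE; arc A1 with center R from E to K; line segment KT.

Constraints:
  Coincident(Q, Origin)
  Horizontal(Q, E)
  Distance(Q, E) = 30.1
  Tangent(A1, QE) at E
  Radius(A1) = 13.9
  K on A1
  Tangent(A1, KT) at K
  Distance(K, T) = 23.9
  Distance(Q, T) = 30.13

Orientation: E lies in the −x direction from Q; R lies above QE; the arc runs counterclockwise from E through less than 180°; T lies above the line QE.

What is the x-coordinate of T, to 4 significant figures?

-7.122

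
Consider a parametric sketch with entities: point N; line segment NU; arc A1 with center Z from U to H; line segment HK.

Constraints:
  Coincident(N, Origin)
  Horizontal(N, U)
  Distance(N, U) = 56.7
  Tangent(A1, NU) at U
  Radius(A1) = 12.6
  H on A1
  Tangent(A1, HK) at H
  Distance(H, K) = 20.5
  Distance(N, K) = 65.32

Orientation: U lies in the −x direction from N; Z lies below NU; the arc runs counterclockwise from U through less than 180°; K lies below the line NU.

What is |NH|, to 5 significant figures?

69.697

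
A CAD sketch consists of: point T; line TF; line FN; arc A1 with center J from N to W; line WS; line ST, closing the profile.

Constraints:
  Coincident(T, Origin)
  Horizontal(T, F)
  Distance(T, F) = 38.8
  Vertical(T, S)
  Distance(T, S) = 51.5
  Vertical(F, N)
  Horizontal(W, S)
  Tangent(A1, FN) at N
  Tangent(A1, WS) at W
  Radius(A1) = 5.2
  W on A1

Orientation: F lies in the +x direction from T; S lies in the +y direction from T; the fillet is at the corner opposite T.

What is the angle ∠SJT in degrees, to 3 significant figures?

62.8°

T is at the origin; TF is horizontal with |TF| = 38.8 and F on the +x side, so F = (38.8, 0.00). TS is vertical with |TS| = 51.5 and S on the +y side, so S = (0.00, 51.5). The virtual corner opposite T is at (38.8, 51.5). Since A1 is tangent to FN there, JN ⟂ FN and A1 meets WS tangentially, so JW is at right angles to WS, with radius 5.2, so the center J sits 5.2 in from both sides at J = (33.6, 46.3). Then cos ∠SJT = JS·JT / (|JS||JT|), giving 62.8°.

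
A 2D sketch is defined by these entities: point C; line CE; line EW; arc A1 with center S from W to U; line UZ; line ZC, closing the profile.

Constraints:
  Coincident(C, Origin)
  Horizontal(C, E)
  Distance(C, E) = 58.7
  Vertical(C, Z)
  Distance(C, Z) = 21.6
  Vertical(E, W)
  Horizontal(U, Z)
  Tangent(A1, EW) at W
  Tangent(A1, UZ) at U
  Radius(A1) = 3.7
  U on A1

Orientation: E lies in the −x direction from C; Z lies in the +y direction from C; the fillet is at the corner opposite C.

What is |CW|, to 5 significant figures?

61.369

The virtual corner opposite C is at (-58.700, 21.600). Tangency of A1 to EW means the radius SW is perpendicular to EW and the tangent condition forces SU to be normal to UZ, with radius 3.7, so the center S sits 3.7 in from both sides at S = (-55.000, 17.900). That places the tangent points at W = (-58.700, 17.900) on EW and U = (-55.000, 21.600) on UZ. Then |CW| = |W − C| = 61.369.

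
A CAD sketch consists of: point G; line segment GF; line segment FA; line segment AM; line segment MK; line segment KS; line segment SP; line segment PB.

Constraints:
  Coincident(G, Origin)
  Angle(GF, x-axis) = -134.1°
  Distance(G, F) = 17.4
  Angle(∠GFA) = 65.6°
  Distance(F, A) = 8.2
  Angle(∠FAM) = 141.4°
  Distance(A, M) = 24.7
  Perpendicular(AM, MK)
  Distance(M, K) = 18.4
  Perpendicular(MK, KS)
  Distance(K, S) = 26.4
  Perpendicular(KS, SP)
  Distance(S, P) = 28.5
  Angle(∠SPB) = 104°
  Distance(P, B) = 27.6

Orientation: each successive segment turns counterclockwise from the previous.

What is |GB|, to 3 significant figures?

33.8

G is at the origin; GF runs at -134.1° with length 17.4, so F = (-12.1, -12.5). ∠GFA = 65.6° gives FA at -19.7° from the x-axis; with |FA| = 8.2, A = (-4.39, -15.3). ∠FAM = 141.4° gives AM at 18.9° from the x-axis; with |AM| = 24.7, M = (19.0, -7.26). AM is perpendicular to MK, so MK runs at 109°; with |MK| = 18.4, K = (13.0, 10.1). MK ⟂ KS, so KS runs at -161°; with |KS| = 26.4, S = (-12.0, 1.60). KS ⟂ SP, so SP runs at -71.1°; with |SP| = 28.5, P = (-2.73, -25.4). ∠SPB = 104.0° gives PB at 4.90° from the x-axis; with |PB| = 27.6, B = (24.8, -23.0). Then |GB| = |B − G| = 33.8.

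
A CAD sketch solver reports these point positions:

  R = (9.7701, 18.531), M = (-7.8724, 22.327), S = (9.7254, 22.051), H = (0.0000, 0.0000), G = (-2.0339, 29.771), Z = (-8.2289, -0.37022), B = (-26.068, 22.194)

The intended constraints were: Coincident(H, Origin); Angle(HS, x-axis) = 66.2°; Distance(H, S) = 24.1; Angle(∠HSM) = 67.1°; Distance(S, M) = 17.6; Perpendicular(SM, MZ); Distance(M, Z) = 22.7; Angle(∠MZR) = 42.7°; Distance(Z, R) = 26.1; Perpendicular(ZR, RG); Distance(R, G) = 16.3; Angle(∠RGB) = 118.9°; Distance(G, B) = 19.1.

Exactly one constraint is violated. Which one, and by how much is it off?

Distance(G, B) = 19.1 — off by 6.10.

H = (0.00, 0.00) ✓; HS at 66.20° ✓; |HS| = 24.10 ✓; ∠HSM = 67.10° ✓; |SM| = 17.60 ✓; ∠(SM, MZ) = 90.00° ✓; |MZ| = 22.70 ✓; ∠MZR = 42.70° ✓; |ZR| = 26.10 ✓; ∠(ZR, RG) = 90.00° ✓; |RG| = 16.30 ✓; ∠RGB = 118.9° ✓; |GB| = 25.20 ✗.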